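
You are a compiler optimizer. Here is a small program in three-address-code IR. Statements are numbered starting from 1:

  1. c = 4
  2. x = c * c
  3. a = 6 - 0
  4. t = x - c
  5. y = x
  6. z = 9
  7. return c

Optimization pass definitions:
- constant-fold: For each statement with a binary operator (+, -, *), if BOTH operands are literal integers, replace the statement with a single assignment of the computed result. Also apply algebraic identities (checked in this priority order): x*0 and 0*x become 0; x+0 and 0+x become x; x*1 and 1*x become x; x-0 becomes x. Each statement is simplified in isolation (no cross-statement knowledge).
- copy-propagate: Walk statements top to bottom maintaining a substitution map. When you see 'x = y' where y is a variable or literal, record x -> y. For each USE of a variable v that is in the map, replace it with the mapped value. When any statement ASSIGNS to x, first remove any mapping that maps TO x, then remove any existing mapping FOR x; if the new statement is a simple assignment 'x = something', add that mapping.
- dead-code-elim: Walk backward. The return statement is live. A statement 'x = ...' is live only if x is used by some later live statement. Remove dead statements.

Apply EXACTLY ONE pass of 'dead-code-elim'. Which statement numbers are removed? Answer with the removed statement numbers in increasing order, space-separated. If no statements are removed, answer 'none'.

Backward liveness scan:
Stmt 1 'c = 4': KEEP (c is live); live-in = []
Stmt 2 'x = c * c': DEAD (x not in live set ['c'])
Stmt 3 'a = 6 - 0': DEAD (a not in live set ['c'])
Stmt 4 't = x - c': DEAD (t not in live set ['c'])
Stmt 5 'y = x': DEAD (y not in live set ['c'])
Stmt 6 'z = 9': DEAD (z not in live set ['c'])
Stmt 7 'return c': KEEP (return); live-in = ['c']
Removed statement numbers: [2, 3, 4, 5, 6]
Surviving IR:
  c = 4
  return c

Answer: 2 3 4 5 6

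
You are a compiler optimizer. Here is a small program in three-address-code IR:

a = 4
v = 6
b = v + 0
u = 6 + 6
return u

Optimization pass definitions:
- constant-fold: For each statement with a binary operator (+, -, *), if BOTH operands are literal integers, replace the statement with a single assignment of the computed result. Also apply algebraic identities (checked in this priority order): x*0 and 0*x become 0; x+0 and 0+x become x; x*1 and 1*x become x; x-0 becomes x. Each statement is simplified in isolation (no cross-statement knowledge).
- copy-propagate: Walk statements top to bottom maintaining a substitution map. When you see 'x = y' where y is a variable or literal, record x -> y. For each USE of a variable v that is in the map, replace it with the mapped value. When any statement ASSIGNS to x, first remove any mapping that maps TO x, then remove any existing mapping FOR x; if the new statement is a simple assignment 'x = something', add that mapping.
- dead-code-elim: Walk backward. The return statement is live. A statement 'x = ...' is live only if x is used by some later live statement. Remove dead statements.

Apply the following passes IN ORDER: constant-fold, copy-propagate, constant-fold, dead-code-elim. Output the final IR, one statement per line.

Initial IR:
  a = 4
  v = 6
  b = v + 0
  u = 6 + 6
  return u
After constant-fold (5 stmts):
  a = 4
  v = 6
  b = v
  u = 12
  return u
After copy-propagate (5 stmts):
  a = 4
  v = 6
  b = 6
  u = 12
  return 12
After constant-fold (5 stmts):
  a = 4
  v = 6
  b = 6
  u = 12
  return 12
After dead-code-elim (1 stmts):
  return 12

Answer: return 12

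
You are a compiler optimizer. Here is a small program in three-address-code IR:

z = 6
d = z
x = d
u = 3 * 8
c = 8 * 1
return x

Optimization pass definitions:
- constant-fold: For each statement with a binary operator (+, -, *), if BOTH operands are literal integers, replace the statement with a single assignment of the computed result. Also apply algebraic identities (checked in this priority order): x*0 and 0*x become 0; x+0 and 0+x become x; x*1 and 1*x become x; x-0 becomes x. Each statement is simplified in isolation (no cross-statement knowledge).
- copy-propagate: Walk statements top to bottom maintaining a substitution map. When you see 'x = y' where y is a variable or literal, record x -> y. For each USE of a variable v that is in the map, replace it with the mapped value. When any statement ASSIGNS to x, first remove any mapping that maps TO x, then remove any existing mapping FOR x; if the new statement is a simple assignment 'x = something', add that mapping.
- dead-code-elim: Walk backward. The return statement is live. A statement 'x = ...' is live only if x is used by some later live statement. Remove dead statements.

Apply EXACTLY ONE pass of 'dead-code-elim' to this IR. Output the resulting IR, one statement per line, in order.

Answer: z = 6
d = z
x = d
return x

Derivation:
Applying dead-code-elim statement-by-statement:
  [6] return x  -> KEEP (return); live=['x']
  [5] c = 8 * 1  -> DEAD (c not live)
  [4] u = 3 * 8  -> DEAD (u not live)
  [3] x = d  -> KEEP; live=['d']
  [2] d = z  -> KEEP; live=['z']
  [1] z = 6  -> KEEP; live=[]
Result (4 stmts):
  z = 6
  d = z
  x = d
  return x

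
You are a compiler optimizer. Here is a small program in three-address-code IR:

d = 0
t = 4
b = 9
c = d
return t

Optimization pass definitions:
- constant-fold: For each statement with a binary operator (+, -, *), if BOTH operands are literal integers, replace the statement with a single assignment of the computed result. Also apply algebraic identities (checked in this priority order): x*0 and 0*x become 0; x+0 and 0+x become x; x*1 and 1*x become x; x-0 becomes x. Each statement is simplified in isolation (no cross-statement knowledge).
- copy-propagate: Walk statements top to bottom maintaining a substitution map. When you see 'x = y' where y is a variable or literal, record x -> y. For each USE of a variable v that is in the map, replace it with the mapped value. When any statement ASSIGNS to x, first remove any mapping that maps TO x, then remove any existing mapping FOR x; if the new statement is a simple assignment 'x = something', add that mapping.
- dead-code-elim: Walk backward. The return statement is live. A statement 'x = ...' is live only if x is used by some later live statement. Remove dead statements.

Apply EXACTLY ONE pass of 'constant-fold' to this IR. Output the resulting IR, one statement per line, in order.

Applying constant-fold statement-by-statement:
  [1] d = 0  (unchanged)
  [2] t = 4  (unchanged)
  [3] b = 9  (unchanged)
  [4] c = d  (unchanged)
  [5] return t  (unchanged)
Result (5 stmts):
  d = 0
  t = 4
  b = 9
  c = d
  return t

Answer: d = 0
t = 4
b = 9
c = d
return t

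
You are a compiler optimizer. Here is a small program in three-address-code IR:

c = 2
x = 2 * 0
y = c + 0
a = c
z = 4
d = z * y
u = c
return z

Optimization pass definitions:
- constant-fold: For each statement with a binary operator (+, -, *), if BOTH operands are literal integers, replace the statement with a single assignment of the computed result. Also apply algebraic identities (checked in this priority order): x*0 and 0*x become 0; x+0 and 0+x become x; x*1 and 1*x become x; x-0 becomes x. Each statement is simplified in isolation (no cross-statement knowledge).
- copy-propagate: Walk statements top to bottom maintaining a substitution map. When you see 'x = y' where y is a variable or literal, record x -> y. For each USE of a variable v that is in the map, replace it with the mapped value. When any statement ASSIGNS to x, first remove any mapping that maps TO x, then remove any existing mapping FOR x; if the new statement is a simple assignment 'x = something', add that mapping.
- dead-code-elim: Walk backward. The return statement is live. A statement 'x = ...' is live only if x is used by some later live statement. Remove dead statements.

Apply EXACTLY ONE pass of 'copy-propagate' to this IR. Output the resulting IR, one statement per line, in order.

Answer: c = 2
x = 2 * 0
y = 2 + 0
a = 2
z = 4
d = 4 * y
u = 2
return 4

Derivation:
Applying copy-propagate statement-by-statement:
  [1] c = 2  (unchanged)
  [2] x = 2 * 0  (unchanged)
  [3] y = c + 0  -> y = 2 + 0
  [4] a = c  -> a = 2
  [5] z = 4  (unchanged)
  [6] d = z * y  -> d = 4 * y
  [7] u = c  -> u = 2
  [8] return z  -> return 4
Result (8 stmts):
  c = 2
  x = 2 * 0
  y = 2 + 0
  a = 2
  z = 4
  d = 4 * y
  u = 2
  return 4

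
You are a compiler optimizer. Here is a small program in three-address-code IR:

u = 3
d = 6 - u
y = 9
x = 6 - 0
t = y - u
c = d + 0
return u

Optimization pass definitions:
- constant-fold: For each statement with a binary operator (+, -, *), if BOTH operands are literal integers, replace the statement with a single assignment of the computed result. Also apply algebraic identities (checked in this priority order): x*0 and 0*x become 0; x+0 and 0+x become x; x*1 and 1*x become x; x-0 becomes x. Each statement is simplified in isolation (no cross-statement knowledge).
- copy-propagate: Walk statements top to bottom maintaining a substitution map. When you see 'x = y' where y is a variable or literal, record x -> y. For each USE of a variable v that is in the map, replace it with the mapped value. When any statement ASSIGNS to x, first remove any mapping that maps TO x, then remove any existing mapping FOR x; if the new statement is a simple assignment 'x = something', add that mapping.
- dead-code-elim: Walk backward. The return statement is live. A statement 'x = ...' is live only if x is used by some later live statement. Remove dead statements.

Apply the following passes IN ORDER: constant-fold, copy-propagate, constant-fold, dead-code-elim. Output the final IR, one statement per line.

Initial IR:
  u = 3
  d = 6 - u
  y = 9
  x = 6 - 0
  t = y - u
  c = d + 0
  return u
After constant-fold (7 stmts):
  u = 3
  d = 6 - u
  y = 9
  x = 6
  t = y - u
  c = d
  return u
After copy-propagate (7 stmts):
  u = 3
  d = 6 - 3
  y = 9
  x = 6
  t = 9 - 3
  c = d
  return 3
After constant-fold (7 stmts):
  u = 3
  d = 3
  y = 9
  x = 6
  t = 6
  c = d
  return 3
After dead-code-elim (1 stmts):
  return 3

Answer: return 3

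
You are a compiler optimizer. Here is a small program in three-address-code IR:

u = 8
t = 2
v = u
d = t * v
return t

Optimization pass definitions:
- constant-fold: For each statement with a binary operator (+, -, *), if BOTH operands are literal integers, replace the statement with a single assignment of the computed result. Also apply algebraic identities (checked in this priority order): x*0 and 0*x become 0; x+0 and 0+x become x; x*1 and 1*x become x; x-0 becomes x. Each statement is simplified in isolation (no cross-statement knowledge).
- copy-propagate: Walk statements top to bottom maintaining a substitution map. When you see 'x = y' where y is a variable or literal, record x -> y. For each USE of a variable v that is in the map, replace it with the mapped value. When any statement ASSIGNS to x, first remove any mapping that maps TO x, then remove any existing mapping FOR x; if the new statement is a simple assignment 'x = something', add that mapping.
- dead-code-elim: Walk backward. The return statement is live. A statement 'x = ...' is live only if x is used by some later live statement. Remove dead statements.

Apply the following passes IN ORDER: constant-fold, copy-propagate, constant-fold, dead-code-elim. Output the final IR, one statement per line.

Answer: return 2

Derivation:
Initial IR:
  u = 8
  t = 2
  v = u
  d = t * v
  return t
After constant-fold (5 stmts):
  u = 8
  t = 2
  v = u
  d = t * v
  return t
After copy-propagate (5 stmts):
  u = 8
  t = 2
  v = 8
  d = 2 * 8
  return 2
After constant-fold (5 stmts):
  u = 8
  t = 2
  v = 8
  d = 16
  return 2
After dead-code-elim (1 stmts):
  return 2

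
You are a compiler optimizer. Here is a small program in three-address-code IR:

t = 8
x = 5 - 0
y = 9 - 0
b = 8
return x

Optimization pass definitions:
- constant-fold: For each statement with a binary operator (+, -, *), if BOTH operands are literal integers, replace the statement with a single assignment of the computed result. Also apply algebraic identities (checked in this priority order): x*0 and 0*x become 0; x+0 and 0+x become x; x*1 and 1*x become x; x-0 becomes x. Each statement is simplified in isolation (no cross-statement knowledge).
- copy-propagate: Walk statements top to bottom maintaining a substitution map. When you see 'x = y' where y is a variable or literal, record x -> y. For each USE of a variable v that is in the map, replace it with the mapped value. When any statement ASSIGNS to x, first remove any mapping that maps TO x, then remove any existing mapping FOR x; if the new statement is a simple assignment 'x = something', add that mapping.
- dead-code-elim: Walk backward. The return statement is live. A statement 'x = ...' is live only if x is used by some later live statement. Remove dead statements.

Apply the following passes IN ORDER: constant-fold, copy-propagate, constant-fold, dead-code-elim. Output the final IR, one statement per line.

Initial IR:
  t = 8
  x = 5 - 0
  y = 9 - 0
  b = 8
  return x
After constant-fold (5 stmts):
  t = 8
  x = 5
  y = 9
  b = 8
  return x
After copy-propagate (5 stmts):
  t = 8
  x = 5
  y = 9
  b = 8
  return 5
After constant-fold (5 stmts):
  t = 8
  x = 5
  y = 9
  b = 8
  return 5
After dead-code-elim (1 stmts):
  return 5

Answer: return 5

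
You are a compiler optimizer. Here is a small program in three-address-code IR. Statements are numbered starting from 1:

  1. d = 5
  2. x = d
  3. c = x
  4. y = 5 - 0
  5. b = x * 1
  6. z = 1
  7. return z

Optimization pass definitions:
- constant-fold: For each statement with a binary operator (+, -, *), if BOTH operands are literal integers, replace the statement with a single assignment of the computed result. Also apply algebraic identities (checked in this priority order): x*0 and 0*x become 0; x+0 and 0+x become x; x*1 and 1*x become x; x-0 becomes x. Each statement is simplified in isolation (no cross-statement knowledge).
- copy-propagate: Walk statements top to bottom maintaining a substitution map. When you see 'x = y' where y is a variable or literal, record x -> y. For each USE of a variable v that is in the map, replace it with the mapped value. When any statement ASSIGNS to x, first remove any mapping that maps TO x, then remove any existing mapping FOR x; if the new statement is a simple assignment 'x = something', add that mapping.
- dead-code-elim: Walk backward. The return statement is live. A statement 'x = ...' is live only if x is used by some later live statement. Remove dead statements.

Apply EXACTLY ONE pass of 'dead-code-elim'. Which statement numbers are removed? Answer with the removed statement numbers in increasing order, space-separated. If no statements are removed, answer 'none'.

Answer: 1 2 3 4 5

Derivation:
Backward liveness scan:
Stmt 1 'd = 5': DEAD (d not in live set [])
Stmt 2 'x = d': DEAD (x not in live set [])
Stmt 3 'c = x': DEAD (c not in live set [])
Stmt 4 'y = 5 - 0': DEAD (y not in live set [])
Stmt 5 'b = x * 1': DEAD (b not in live set [])
Stmt 6 'z = 1': KEEP (z is live); live-in = []
Stmt 7 'return z': KEEP (return); live-in = ['z']
Removed statement numbers: [1, 2, 3, 4, 5]
Surviving IR:
  z = 1
  return z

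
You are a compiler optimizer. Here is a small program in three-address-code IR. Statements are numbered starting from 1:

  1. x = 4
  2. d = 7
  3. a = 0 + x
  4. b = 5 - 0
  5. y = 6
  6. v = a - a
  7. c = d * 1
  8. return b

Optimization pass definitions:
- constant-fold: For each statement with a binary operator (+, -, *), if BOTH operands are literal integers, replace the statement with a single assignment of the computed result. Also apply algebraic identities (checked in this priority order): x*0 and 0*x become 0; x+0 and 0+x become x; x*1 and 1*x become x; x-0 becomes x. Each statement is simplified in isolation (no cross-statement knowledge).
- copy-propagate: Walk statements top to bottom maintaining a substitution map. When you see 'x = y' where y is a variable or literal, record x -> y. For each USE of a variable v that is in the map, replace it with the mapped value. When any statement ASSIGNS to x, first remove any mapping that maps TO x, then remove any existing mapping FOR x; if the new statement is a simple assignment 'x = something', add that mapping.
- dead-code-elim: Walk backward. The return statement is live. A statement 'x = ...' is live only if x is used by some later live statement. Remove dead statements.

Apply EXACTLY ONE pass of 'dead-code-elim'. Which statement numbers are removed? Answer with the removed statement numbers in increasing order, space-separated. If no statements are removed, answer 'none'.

Answer: 1 2 3 5 6 7

Derivation:
Backward liveness scan:
Stmt 1 'x = 4': DEAD (x not in live set [])
Stmt 2 'd = 7': DEAD (d not in live set [])
Stmt 3 'a = 0 + x': DEAD (a not in live set [])
Stmt 4 'b = 5 - 0': KEEP (b is live); live-in = []
Stmt 5 'y = 6': DEAD (y not in live set ['b'])
Stmt 6 'v = a - a': DEAD (v not in live set ['b'])
Stmt 7 'c = d * 1': DEAD (c not in live set ['b'])
Stmt 8 'return b': KEEP (return); live-in = ['b']
Removed statement numbers: [1, 2, 3, 5, 6, 7]
Surviving IR:
  b = 5 - 0
  return b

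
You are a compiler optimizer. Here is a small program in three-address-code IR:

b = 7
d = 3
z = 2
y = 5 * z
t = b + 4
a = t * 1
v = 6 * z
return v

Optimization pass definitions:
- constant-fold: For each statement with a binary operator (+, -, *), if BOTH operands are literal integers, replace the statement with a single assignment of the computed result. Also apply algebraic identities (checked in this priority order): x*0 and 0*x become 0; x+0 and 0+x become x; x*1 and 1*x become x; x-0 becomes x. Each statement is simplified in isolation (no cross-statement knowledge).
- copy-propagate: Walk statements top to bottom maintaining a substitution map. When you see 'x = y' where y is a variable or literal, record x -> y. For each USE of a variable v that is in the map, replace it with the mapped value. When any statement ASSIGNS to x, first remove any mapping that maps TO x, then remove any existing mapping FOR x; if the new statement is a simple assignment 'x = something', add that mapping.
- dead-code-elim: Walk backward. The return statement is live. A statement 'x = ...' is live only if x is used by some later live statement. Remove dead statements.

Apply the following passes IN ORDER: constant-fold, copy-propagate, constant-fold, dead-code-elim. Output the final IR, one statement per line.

Answer: v = 12
return v

Derivation:
Initial IR:
  b = 7
  d = 3
  z = 2
  y = 5 * z
  t = b + 4
  a = t * 1
  v = 6 * z
  return v
After constant-fold (8 stmts):
  b = 7
  d = 3
  z = 2
  y = 5 * z
  t = b + 4
  a = t
  v = 6 * z
  return v
After copy-propagate (8 stmts):
  b = 7
  d = 3
  z = 2
  y = 5 * 2
  t = 7 + 4
  a = t
  v = 6 * 2
  return v
After constant-fold (8 stmts):
  b = 7
  d = 3
  z = 2
  y = 10
  t = 11
  a = t
  v = 12
  return v
After dead-code-elim (2 stmts):
  v = 12
  return v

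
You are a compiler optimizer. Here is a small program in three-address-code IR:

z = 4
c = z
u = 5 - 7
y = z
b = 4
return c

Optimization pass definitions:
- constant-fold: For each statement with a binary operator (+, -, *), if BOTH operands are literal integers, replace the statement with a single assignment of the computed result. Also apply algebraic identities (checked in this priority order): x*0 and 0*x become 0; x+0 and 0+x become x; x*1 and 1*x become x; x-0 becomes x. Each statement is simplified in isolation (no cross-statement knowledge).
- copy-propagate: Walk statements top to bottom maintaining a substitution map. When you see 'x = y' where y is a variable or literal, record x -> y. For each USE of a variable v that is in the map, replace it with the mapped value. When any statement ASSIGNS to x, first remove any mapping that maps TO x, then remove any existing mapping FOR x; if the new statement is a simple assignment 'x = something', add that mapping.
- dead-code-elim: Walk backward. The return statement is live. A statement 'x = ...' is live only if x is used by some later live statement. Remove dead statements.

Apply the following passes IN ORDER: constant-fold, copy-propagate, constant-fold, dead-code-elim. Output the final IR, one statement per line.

Initial IR:
  z = 4
  c = z
  u = 5 - 7
  y = z
  b = 4
  return c
After constant-fold (6 stmts):
  z = 4
  c = z
  u = -2
  y = z
  b = 4
  return c
After copy-propagate (6 stmts):
  z = 4
  c = 4
  u = -2
  y = 4
  b = 4
  return 4
After constant-fold (6 stmts):
  z = 4
  c = 4
  u = -2
  y = 4
  b = 4
  return 4
After dead-code-elim (1 stmts):
  return 4

Answer: return 4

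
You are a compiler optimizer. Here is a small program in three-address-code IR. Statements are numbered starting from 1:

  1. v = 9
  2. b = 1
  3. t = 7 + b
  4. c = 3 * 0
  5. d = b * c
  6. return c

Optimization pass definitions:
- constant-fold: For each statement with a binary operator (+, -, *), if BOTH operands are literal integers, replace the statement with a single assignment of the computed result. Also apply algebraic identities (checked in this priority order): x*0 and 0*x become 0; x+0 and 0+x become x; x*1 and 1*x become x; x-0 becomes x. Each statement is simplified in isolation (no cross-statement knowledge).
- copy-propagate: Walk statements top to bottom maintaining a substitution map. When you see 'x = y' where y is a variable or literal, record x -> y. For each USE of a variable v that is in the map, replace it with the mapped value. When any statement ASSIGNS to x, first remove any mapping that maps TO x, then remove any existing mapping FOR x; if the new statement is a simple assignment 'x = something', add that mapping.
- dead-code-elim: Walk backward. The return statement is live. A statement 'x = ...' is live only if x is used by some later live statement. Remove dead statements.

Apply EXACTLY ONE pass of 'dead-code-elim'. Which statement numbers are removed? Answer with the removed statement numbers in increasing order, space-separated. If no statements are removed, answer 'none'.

Answer: 1 2 3 5

Derivation:
Backward liveness scan:
Stmt 1 'v = 9': DEAD (v not in live set [])
Stmt 2 'b = 1': DEAD (b not in live set [])
Stmt 3 't = 7 + b': DEAD (t not in live set [])
Stmt 4 'c = 3 * 0': KEEP (c is live); live-in = []
Stmt 5 'd = b * c': DEAD (d not in live set ['c'])
Stmt 6 'return c': KEEP (return); live-in = ['c']
Removed statement numbers: [1, 2, 3, 5]
Surviving IR:
  c = 3 * 0
  return c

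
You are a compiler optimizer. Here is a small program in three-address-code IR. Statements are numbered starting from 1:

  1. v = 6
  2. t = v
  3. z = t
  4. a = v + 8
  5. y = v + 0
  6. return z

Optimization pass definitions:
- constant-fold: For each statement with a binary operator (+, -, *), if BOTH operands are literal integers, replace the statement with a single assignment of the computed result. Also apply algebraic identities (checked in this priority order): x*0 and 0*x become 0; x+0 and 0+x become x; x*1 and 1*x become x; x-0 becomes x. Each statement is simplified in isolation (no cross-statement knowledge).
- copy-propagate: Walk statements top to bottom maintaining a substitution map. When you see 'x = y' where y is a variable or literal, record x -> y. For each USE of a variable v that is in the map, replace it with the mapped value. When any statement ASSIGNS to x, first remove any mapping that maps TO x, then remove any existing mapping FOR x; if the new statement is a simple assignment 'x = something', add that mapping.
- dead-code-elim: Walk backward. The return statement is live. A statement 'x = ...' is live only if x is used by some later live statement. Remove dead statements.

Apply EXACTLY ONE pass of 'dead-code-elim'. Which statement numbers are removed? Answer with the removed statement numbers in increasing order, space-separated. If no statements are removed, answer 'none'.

Backward liveness scan:
Stmt 1 'v = 6': KEEP (v is live); live-in = []
Stmt 2 't = v': KEEP (t is live); live-in = ['v']
Stmt 3 'z = t': KEEP (z is live); live-in = ['t']
Stmt 4 'a = v + 8': DEAD (a not in live set ['z'])
Stmt 5 'y = v + 0': DEAD (y not in live set ['z'])
Stmt 6 'return z': KEEP (return); live-in = ['z']
Removed statement numbers: [4, 5]
Surviving IR:
  v = 6
  t = v
  z = t
  return z

Answer: 4 5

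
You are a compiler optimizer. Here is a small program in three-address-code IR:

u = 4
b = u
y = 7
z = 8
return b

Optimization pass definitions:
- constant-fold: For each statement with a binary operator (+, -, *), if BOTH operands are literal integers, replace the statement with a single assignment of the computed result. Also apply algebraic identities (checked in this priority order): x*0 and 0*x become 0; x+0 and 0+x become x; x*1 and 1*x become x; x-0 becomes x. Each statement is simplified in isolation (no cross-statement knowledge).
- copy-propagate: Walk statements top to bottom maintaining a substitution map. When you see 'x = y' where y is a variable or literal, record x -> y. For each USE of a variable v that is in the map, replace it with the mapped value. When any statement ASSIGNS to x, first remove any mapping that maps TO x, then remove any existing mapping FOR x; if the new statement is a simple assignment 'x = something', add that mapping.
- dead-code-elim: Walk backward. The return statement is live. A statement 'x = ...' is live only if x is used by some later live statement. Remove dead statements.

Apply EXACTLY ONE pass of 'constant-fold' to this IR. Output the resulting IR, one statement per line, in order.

Applying constant-fold statement-by-statement:
  [1] u = 4  (unchanged)
  [2] b = u  (unchanged)
  [3] y = 7  (unchanged)
  [4] z = 8  (unchanged)
  [5] return b  (unchanged)
Result (5 stmts):
  u = 4
  b = u
  y = 7
  z = 8
  return b

Answer: u = 4
b = u
y = 7
z = 8
return b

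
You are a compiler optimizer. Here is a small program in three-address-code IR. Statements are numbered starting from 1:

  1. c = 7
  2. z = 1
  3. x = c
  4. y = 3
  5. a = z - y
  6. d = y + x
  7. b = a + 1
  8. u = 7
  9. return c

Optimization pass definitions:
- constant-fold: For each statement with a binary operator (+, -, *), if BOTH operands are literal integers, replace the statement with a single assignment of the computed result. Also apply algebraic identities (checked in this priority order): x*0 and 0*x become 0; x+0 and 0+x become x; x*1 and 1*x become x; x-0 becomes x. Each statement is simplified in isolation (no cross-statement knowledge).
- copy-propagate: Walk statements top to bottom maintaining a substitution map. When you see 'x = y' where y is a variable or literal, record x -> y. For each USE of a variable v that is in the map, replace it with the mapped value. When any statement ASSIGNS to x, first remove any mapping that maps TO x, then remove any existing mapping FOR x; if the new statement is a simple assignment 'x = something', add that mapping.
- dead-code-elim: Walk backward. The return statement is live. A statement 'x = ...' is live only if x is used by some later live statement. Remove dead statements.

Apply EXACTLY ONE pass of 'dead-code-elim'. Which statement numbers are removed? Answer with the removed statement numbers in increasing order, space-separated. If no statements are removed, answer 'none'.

Answer: 2 3 4 5 6 7 8

Derivation:
Backward liveness scan:
Stmt 1 'c = 7': KEEP (c is live); live-in = []
Stmt 2 'z = 1': DEAD (z not in live set ['c'])
Stmt 3 'x = c': DEAD (x not in live set ['c'])
Stmt 4 'y = 3': DEAD (y not in live set ['c'])
Stmt 5 'a = z - y': DEAD (a not in live set ['c'])
Stmt 6 'd = y + x': DEAD (d not in live set ['c'])
Stmt 7 'b = a + 1': DEAD (b not in live set ['c'])
Stmt 8 'u = 7': DEAD (u not in live set ['c'])
Stmt 9 'return c': KEEP (return); live-in = ['c']
Removed statement numbers: [2, 3, 4, 5, 6, 7, 8]
Surviving IR:
  c = 7
  return c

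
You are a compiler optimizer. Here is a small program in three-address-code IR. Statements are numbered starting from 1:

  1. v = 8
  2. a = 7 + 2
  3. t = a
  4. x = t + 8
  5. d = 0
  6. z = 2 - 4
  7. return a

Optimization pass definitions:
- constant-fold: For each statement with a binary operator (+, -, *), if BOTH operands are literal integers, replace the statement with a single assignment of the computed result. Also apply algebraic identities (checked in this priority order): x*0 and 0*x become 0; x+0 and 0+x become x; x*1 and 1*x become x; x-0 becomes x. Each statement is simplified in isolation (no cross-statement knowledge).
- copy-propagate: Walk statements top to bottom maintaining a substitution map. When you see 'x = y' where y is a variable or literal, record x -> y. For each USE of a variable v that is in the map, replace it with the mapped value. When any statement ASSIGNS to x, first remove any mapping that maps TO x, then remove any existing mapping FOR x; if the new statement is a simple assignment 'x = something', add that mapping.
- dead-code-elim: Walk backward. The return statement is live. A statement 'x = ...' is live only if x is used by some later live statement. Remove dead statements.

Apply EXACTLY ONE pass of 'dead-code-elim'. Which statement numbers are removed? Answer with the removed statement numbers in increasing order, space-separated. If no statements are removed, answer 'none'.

Backward liveness scan:
Stmt 1 'v = 8': DEAD (v not in live set [])
Stmt 2 'a = 7 + 2': KEEP (a is live); live-in = []
Stmt 3 't = a': DEAD (t not in live set ['a'])
Stmt 4 'x = t + 8': DEAD (x not in live set ['a'])
Stmt 5 'd = 0': DEAD (d not in live set ['a'])
Stmt 6 'z = 2 - 4': DEAD (z not in live set ['a'])
Stmt 7 'return a': KEEP (return); live-in = ['a']
Removed statement numbers: [1, 3, 4, 5, 6]
Surviving IR:
  a = 7 + 2
  return a

Answer: 1 3 4 5 6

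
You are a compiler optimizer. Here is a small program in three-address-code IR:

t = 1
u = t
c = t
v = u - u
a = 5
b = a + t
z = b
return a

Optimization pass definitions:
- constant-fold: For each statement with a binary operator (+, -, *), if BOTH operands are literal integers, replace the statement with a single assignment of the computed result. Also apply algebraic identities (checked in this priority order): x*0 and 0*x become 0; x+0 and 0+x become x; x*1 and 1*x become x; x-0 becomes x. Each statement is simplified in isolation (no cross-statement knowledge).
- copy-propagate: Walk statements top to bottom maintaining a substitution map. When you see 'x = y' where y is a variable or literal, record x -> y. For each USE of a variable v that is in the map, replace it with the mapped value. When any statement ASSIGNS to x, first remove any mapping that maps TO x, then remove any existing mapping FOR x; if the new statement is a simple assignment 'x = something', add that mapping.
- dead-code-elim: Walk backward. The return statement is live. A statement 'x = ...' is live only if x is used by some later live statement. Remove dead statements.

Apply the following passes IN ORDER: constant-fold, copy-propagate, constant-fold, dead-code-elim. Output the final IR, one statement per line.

Answer: return 5

Derivation:
Initial IR:
  t = 1
  u = t
  c = t
  v = u - u
  a = 5
  b = a + t
  z = b
  return a
After constant-fold (8 stmts):
  t = 1
  u = t
  c = t
  v = u - u
  a = 5
  b = a + t
  z = b
  return a
After copy-propagate (8 stmts):
  t = 1
  u = 1
  c = 1
  v = 1 - 1
  a = 5
  b = 5 + 1
  z = b
  return 5
After constant-fold (8 stmts):
  t = 1
  u = 1
  c = 1
  v = 0
  a = 5
  b = 6
  z = b
  return 5
After dead-code-elim (1 stmts):
  return 5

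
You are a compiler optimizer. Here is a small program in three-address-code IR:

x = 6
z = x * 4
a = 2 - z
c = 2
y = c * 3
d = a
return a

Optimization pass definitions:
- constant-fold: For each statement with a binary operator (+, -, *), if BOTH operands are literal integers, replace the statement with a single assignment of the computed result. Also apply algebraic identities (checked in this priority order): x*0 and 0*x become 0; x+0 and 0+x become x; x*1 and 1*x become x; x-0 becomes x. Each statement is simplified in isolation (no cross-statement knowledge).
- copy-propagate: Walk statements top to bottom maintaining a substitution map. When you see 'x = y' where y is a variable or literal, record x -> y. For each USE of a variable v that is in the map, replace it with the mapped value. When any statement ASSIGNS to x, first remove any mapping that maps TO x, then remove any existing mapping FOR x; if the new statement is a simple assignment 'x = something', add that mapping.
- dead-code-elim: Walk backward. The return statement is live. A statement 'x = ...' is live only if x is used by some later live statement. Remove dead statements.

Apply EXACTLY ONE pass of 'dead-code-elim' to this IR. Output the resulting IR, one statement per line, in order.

Answer: x = 6
z = x * 4
a = 2 - z
return a

Derivation:
Applying dead-code-elim statement-by-statement:
  [7] return a  -> KEEP (return); live=['a']
  [6] d = a  -> DEAD (d not live)
  [5] y = c * 3  -> DEAD (y not live)
  [4] c = 2  -> DEAD (c not live)
  [3] a = 2 - z  -> KEEP; live=['z']
  [2] z = x * 4  -> KEEP; live=['x']
  [1] x = 6  -> KEEP; live=[]
Result (4 stmts):
  x = 6
  z = x * 4
  a = 2 - z
  return a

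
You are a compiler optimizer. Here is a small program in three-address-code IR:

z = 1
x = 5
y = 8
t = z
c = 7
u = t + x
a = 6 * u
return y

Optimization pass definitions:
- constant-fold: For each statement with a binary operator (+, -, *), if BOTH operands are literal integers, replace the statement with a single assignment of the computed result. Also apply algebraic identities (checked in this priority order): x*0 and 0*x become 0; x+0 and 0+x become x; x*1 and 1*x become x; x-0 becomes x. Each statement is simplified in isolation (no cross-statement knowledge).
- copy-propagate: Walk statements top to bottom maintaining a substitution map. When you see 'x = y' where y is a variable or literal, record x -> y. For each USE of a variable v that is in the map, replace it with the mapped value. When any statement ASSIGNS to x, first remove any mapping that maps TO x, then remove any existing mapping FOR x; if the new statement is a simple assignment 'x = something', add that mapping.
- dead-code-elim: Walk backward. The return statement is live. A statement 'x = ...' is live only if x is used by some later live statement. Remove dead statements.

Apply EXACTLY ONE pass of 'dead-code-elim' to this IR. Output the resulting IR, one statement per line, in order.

Applying dead-code-elim statement-by-statement:
  [8] return y  -> KEEP (return); live=['y']
  [7] a = 6 * u  -> DEAD (a not live)
  [6] u = t + x  -> DEAD (u not live)
  [5] c = 7  -> DEAD (c not live)
  [4] t = z  -> DEAD (t not live)
  [3] y = 8  -> KEEP; live=[]
  [2] x = 5  -> DEAD (x not live)
  [1] z = 1  -> DEAD (z not live)
Result (2 stmts):
  y = 8
  return y

Answer: y = 8
return y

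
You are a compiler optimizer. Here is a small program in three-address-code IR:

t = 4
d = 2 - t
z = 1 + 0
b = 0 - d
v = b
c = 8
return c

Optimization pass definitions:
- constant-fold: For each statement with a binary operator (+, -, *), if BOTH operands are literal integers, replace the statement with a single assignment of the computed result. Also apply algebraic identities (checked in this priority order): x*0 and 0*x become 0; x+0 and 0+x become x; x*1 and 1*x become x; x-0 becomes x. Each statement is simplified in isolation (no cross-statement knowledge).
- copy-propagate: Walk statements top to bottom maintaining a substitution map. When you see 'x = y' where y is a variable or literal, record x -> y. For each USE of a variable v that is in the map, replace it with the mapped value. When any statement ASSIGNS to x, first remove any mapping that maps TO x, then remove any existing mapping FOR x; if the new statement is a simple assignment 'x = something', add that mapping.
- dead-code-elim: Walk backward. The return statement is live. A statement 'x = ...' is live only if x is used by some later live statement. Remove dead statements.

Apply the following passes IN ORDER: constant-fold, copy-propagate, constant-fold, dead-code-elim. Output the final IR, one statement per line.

Answer: return 8

Derivation:
Initial IR:
  t = 4
  d = 2 - t
  z = 1 + 0
  b = 0 - d
  v = b
  c = 8
  return c
After constant-fold (7 stmts):
  t = 4
  d = 2 - t
  z = 1
  b = 0 - d
  v = b
  c = 8
  return c
After copy-propagate (7 stmts):
  t = 4
  d = 2 - 4
  z = 1
  b = 0 - d
  v = b
  c = 8
  return 8
After constant-fold (7 stmts):
  t = 4
  d = -2
  z = 1
  b = 0 - d
  v = b
  c = 8
  return 8
After dead-code-elim (1 stmts):
  return 8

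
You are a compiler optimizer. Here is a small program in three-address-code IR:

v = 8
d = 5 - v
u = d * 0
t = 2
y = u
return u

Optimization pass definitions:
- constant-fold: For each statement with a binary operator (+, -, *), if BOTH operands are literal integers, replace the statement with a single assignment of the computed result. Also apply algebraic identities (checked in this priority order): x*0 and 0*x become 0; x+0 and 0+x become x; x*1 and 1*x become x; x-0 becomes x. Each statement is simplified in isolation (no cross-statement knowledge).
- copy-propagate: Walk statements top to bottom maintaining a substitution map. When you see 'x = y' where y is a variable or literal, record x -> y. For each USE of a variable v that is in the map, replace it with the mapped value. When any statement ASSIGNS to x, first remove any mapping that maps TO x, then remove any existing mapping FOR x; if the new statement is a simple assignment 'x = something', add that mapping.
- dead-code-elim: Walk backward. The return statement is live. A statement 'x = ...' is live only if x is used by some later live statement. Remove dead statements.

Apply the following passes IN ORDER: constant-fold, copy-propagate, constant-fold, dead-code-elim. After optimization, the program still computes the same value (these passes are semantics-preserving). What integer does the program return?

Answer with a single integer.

Initial IR:
  v = 8
  d = 5 - v
  u = d * 0
  t = 2
  y = u
  return u
After constant-fold (6 stmts):
  v = 8
  d = 5 - v
  u = 0
  t = 2
  y = u
  return u
After copy-propagate (6 stmts):
  v = 8
  d = 5 - 8
  u = 0
  t = 2
  y = 0
  return 0
After constant-fold (6 stmts):
  v = 8
  d = -3
  u = 0
  t = 2
  y = 0
  return 0
After dead-code-elim (1 stmts):
  return 0
Evaluate:
  v = 8  =>  v = 8
  d = 5 - v  =>  d = -3
  u = d * 0  =>  u = 0
  t = 2  =>  t = 2
  y = u  =>  y = 0
  return u = 0

Answer: 0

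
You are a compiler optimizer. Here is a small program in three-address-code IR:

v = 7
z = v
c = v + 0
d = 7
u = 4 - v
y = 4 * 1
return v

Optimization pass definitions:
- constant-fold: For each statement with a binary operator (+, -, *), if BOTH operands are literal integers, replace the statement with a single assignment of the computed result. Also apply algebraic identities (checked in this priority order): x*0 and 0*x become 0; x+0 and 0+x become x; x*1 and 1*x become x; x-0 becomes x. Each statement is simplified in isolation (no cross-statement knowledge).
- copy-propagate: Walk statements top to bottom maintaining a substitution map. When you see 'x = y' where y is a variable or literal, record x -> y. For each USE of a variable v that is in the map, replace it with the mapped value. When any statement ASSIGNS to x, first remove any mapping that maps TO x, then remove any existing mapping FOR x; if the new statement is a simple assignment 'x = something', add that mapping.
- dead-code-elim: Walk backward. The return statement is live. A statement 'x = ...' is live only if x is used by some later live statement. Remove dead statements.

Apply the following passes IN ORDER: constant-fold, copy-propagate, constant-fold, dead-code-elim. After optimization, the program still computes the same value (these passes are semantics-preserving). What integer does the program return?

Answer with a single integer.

Answer: 7

Derivation:
Initial IR:
  v = 7
  z = v
  c = v + 0
  d = 7
  u = 4 - v
  y = 4 * 1
  return v
After constant-fold (7 stmts):
  v = 7
  z = v
  c = v
  d = 7
  u = 4 - v
  y = 4
  return v
After copy-propagate (7 stmts):
  v = 7
  z = 7
  c = 7
  d = 7
  u = 4 - 7
  y = 4
  return 7
After constant-fold (7 stmts):
  v = 7
  z = 7
  c = 7
  d = 7
  u = -3
  y = 4
  return 7
After dead-code-elim (1 stmts):
  return 7
Evaluate:
  v = 7  =>  v = 7
  z = v  =>  z = 7
  c = v + 0  =>  c = 7
  d = 7  =>  d = 7
  u = 4 - v  =>  u = -3
  y = 4 * 1  =>  y = 4
  return v = 7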